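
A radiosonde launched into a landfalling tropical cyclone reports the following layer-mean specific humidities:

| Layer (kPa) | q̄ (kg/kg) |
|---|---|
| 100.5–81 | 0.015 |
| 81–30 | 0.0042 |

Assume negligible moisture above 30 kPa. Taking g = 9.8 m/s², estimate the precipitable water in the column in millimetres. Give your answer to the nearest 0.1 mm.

Precipitable water is the column-integrated vapour mass per unit area: PW = (1/g) Σ q̄ Δp, with q in kg/kg and Δp in Pa (1 kg/m² of water = 1 mm).
Layer 100.5–81 kPa: Δp = 195 hPa = 19500 Pa, q̄ = 0.015 kg/kg → 0.015 × 19500 / 9.8 = 29.85 mm
Layer 81–30 kPa: Δp = 510 hPa = 51000 Pa, q̄ = 0.0042 kg/kg → 0.0042 × 51000 / 9.8 = 21.86 mm
PW = 29.85 + 21.86 = 51.71 ≈ 51.7 mm.

PW ≈ 51.7 mm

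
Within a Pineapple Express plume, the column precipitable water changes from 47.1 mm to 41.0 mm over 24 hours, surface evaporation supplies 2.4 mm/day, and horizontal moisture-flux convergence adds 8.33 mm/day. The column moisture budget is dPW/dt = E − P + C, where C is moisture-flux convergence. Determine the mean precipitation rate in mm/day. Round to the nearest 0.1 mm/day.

dPW/dt = (41.0 − 47.1) mm / (24/24 day) = -6.100 mm/day.
P = E + C − dPW/dt = 2.4 + (8.33) − (-6.100) = 16.8 mm/day.

P ≈ 16.8 mm/day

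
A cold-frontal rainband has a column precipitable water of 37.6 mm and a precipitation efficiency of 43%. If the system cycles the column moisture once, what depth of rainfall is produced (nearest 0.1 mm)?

Rainfall = ε × PW = 0.43 × 37.6 = 16.2 mm.

rainfall ≈ 16.2 mm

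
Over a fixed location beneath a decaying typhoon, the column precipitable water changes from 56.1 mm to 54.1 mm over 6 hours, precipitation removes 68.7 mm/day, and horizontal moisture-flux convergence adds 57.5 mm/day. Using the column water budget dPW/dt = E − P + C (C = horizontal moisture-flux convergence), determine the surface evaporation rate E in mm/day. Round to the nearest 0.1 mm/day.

E ≈ 3.2 mm/day

dPW/dt = (54.1 − 56.1) mm / (6/24 day) = -8.000 mm/day.
E = dPW/dt + P − C = (-8.000) + 68.7 − (57.5) = 3.2 mm/day.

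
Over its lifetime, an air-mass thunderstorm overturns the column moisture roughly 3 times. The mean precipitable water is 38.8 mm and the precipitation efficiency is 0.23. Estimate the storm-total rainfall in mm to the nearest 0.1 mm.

Each cycle deposits ε × PW = 0.23 × 38.8 = 8.924 mm.
Over 3 cycles: 3 × 8.924 = 26.8 mm.

rainfall ≈ 26.8 mm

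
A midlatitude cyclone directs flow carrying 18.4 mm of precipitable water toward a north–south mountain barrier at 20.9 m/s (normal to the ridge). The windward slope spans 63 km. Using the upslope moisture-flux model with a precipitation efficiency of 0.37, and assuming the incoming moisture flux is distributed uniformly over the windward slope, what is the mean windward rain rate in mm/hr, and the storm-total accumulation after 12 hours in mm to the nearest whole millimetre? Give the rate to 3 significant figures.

R ≈ 8.13 mm/hr; total ≈ 98 mm

Incoming column moisture flux per unit ridge length: F = V × PW = 20.9 × 18.4 = 384.56 mm·m/s.
Spread over the 63 km slope with efficiency ε = 0.37: R = ε·F/W = 0.37 × 384.56 / 63000 m = 2.259e-03 mm/s.
R = 2.259e-03 × 3600 = 8.13 mm/hr.
Over 12 h: total = 8.13 × 12 = 97.56 ≈ 98 mm.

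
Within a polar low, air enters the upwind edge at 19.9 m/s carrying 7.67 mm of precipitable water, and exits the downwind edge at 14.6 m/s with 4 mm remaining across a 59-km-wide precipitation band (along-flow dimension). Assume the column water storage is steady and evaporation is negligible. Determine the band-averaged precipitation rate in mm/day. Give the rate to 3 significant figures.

Column moisture flux per unit crosswind length is F = V × PW.
Inflow: F_in = 19.9 × 7.67 = 152.633 mm·m/s
Outflow: F_out = 14.6 × 4 = 58.4 mm·m/s
Steady-state rate R = (F_in − F_out)/L = (152.633 − 58.4) / 59000 m = 1.597e-03 mm/s.
R = 1.597e-03 × 3600 × 24 = 138 mm/day.

R ≈ 138 mm/day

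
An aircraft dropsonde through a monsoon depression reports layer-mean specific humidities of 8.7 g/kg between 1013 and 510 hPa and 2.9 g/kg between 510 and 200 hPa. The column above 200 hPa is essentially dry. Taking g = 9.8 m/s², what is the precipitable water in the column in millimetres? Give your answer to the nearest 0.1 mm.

Precipitable water is the column-integrated vapour mass per unit area: PW = (1/g) Σ q̄ Δp, with q in kg/kg and Δp in Pa (1 kg/m² of water = 1 mm).
Layer 1013–510 hPa: Δp = 503 hPa = 50300 Pa, q̄ = 0.0087 kg/kg → 0.0087 × 50300 / 9.8 = 44.65 mm
Layer 510–200 hPa: Δp = 310 hPa = 31000 Pa, q̄ = 0.0029 kg/kg → 0.0029 × 31000 / 9.8 = 9.17 mm
PW = 44.65 + 9.17 = 53.82 ≈ 53.8 mm.

PW ≈ 53.8 mm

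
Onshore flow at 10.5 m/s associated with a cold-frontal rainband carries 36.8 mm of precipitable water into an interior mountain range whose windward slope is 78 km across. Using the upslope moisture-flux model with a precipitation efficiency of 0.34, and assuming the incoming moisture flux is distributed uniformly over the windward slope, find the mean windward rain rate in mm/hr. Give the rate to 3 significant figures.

Incoming column moisture flux per unit ridge length: F = V × PW = 10.5 × 36.8 = 386.4 mm·m/s.
Spread over the 78 km slope with efficiency ε = 0.34: R = ε·F/W = 0.34 × 386.4 / 78000 m = 1.684e-03 mm/s.
R = 1.684e-03 × 3600 = 6.06 mm/hr.

R ≈ 6.06 mm/hr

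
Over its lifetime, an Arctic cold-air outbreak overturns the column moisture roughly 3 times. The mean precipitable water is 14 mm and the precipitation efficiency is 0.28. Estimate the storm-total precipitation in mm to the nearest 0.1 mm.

precipitation ≈ 11.8 mm

Each cycle deposits ε × PW = 0.28 × 14 = 3.92 mm.
Over 3 cycles: 3 × 3.92 = 11.8 mm.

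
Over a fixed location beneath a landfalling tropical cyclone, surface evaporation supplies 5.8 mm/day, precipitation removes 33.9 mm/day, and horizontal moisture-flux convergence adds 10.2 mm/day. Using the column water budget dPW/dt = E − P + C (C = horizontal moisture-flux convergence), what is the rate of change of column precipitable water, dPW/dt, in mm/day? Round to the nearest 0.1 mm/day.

dPW/dt ≈ -17.9 mm/day

dPW/dt = E − P + C = 5.8 − 33.9 + (10.2) = -17.9 mm/day.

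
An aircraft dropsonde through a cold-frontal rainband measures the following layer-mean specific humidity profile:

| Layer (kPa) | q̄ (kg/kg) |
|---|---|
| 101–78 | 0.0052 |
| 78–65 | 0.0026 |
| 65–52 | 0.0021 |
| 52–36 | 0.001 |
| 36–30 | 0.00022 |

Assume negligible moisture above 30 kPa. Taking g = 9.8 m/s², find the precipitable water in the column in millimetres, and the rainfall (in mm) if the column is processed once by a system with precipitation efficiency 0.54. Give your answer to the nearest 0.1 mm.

PW ≈ 20.2 mm; rainfall ≈ 10.9 mm

Precipitable water is the column-integrated vapour mass per unit area: PW = (1/g) Σ q̄ Δp, with q in kg/kg and Δp in Pa (1 kg/m² of water = 1 mm).
Layer 101–78 kPa: Δp = 230 hPa = 23000 Pa, q̄ = 0.0052 kg/kg → 0.0052 × 23000 / 9.8 = 12.20 mm
Layer 78–65 kPa: Δp = 130 hPa = 13000 Pa, q̄ = 0.0026 kg/kg → 0.0026 × 13000 / 9.8 = 3.45 mm
Layer 65–52 kPa: Δp = 130 hPa = 13000 Pa, q̄ = 0.0021 kg/kg → 0.0021 × 13000 / 9.8 = 2.79 mm
Layer 52–36 kPa: Δp = 160 hPa = 16000 Pa, q̄ = 0.001 kg/kg → 0.001 × 16000 / 9.8 = 1.63 mm
Layer 36–30 kPa: Δp = 60 hPa = 6000 Pa, q̄ = 0.00022 kg/kg → 0.00022 × 6000 / 9.8 = 0.13 mm
PW = 12.20 + 3.45 + 2.79 + 1.63 + 0.13 = 20.20 ≈ 20.2 mm.
Rainfall = ε × PW = 0.54 × 20.2 = 10.9 mm.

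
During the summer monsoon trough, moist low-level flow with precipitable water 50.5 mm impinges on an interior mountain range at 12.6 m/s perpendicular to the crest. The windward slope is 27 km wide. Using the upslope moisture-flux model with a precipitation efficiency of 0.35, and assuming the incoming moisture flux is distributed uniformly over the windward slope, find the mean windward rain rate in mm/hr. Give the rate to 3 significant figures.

Incoming column moisture flux per unit ridge length: F = V × PW = 12.6 × 50.5 = 636.3 mm·m/s.
Spread over the 27 km slope with efficiency ε = 0.35: R = ε·F/W = 0.35 × 636.3 / 27000 m = 8.248e-03 mm/s.
R = 8.248e-03 × 3600 = 29.7 mm/hr.

R ≈ 29.7 mm/hr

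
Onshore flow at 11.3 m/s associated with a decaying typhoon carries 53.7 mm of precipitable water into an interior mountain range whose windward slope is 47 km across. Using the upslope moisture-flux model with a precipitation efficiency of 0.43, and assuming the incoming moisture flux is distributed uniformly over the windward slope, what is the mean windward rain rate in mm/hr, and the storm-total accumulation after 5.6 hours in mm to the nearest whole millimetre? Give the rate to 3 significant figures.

Incoming column moisture flux per unit ridge length: F = V × PW = 11.3 × 53.7 = 606.81 mm·m/s.
Spread over the 47 km slope with efficiency ε = 0.43: R = ε·F/W = 0.43 × 606.81 / 47000 m = 5.552e-03 mm/s.
R = 5.552e-03 × 3600 = 20.0 mm/hr.
Over 5.6 h: total = 20.0 × 5.6 = 112 mm.

R ≈ 20.0 mm/hr; total ≈ 112 mm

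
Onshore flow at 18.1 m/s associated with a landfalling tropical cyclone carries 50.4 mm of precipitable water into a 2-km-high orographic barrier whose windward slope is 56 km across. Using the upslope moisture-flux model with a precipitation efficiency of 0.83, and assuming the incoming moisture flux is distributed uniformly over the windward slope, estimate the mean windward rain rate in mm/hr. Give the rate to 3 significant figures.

R ≈ 48.7 mm/hr

Incoming column moisture flux per unit ridge length: F = V × PW = 18.1 × 50.4 = 912.24 mm·m/s.
Spread over the 56 km slope with efficiency ε = 0.83: R = ε·F/W = 0.83 × 912.24 / 56000 m = 1.352e-02 mm/s.
R = 1.352e-02 × 3600 = 48.7 mm/hr.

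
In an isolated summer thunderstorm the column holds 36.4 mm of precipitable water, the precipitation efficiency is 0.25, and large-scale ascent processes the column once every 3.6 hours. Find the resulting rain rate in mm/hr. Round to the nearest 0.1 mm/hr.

R ≈ 2.5 mm/hr

Each overturning extracts ε × PW = 0.25 × 36.4 = 9.1 mm.
Rate = ε·PW / τ = 9.1 / 3.6 h = 2.5 mm/hr.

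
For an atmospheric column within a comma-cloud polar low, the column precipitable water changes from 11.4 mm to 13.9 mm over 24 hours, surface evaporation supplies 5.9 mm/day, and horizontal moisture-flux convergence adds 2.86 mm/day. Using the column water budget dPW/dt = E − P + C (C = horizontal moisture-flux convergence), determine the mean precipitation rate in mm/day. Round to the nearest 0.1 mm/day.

dPW/dt = (13.9 − 11.4) mm / (24/24 day) = +2.500 mm/day.
P = E + C − dPW/dt = 5.9 + (2.86) − (+2.500) = 6.3 mm/day.

P ≈ 6.3 mm/day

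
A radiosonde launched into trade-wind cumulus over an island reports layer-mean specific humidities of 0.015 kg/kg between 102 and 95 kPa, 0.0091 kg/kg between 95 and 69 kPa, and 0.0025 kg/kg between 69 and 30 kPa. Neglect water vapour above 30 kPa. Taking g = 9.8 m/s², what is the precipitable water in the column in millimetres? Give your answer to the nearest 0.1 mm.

PW ≈ 44.8 mm

Precipitable water is the column-integrated vapour mass per unit area: PW = (1/g) Σ q̄ Δp, with q in kg/kg and Δp in Pa (1 kg/m² of water = 1 mm).
Layer 102–95 kPa: Δp = 70 hPa = 7000 Pa, q̄ = 0.015 kg/kg → 0.015 × 7000 / 9.8 = 10.71 mm
Layer 95–69 kPa: Δp = 260 hPa = 26000 Pa, q̄ = 0.0091 kg/kg → 0.0091 × 26000 / 9.8 = 24.14 mm
Layer 69–30 kPa: Δp = 390 hPa = 39000 Pa, q̄ = 0.0025 kg/kg → 0.0025 × 39000 / 9.8 = 9.95 mm
PW = 10.71 + 24.14 + 9.95 = 44.80 ≈ 44.8 mm.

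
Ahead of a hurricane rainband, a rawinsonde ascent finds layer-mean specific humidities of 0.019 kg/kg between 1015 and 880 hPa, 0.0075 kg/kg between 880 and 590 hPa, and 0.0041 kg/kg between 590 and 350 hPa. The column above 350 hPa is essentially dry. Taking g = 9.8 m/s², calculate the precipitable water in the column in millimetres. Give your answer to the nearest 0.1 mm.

Precipitable water is the column-integrated vapour mass per unit area: PW = (1/g) Σ q̄ Δp, with q in kg/kg and Δp in Pa (1 kg/m² of water = 1 mm).
Layer 1015–880 hPa: Δp = 135 hPa = 13500 Pa, q̄ = 0.019 kg/kg → 0.019 × 13500 / 9.8 = 26.17 mm
Layer 880–590 hPa: Δp = 290 hPa = 29000 Pa, q̄ = 0.0075 kg/kg → 0.0075 × 29000 / 9.8 = 22.19 mm
Layer 590–350 hPa: Δp = 240 hPa = 24000 Pa, q̄ = 0.0041 kg/kg → 0.0041 × 24000 / 9.8 = 10.04 mm
PW = 26.17 + 22.19 + 10.04 = 58.40 ≈ 58.4 mm.

PW ≈ 58.4 mm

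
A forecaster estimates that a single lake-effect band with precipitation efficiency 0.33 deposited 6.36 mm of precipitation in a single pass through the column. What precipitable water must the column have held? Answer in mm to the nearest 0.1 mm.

PW = precipitation / ε = 6.36 / 0.33 = 19.3 mm.

PW ≈ 19.3 mm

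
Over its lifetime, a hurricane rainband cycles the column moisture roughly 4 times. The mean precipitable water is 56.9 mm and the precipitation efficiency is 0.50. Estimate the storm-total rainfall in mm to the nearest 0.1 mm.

Each cycle deposits ε × PW = 0.50 × 56.9 = 28.45 mm.
Over 4 cycles: 4 × 28.45 = 113.8 mm.

rainfall ≈ 113.8 mm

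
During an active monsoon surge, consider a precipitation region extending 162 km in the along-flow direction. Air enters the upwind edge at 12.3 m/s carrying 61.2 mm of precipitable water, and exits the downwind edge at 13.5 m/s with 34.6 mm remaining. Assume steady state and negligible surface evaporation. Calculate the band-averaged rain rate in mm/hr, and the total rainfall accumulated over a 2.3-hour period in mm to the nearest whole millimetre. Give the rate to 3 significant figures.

R ≈ 6.35 mm/hr; total ≈ 15 mm

Column moisture flux per unit crosswind length is F = V × PW.
Inflow: F_in = 12.3 × 61.2 = 752.76 mm·m/s
Outflow: F_out = 13.5 × 34.6 = 467.1 mm·m/s
Steady-state rate R = (F_in − F_out)/L = (752.76 − 467.1) / 162000 m = 1.763e-03 mm/s.
R = 1.763e-03 × 3600 = 6.35 mm/hr.
Over 2.3 h: total = 6.35 × 2.3 = 14.605 ≈ 15 mm.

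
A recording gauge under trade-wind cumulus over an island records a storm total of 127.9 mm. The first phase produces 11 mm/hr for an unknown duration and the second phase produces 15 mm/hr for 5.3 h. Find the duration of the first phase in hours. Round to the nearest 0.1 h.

Known phases: 15 × 5.3 = 79.5 mm.
Remaining depth = 127.9 − 79.5 = 48.4 mm.
Duration = 48.4 / 11 = 4.4 h.

duration ≈ 4.4 h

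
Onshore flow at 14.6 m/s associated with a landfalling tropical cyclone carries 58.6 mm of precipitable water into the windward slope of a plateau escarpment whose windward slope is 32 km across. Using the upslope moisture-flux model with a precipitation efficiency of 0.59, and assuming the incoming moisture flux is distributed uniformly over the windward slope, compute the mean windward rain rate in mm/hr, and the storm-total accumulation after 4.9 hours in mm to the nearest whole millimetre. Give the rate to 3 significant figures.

Incoming column moisture flux per unit ridge length: F = V × PW = 14.6 × 58.6 = 855.56 mm·m/s.
Spread over the 32 km slope with efficiency ε = 0.59: R = ε·F/W = 0.59 × 855.56 / 32000 m = 1.577e-02 mm/s.
R = 1.577e-02 × 3600 = 56.8 mm/hr.
Over 4.9 h: total = 56.8 × 4.9 = 278.32 ≈ 278 mm.

R ≈ 56.8 mm/hr; total ≈ 278 mm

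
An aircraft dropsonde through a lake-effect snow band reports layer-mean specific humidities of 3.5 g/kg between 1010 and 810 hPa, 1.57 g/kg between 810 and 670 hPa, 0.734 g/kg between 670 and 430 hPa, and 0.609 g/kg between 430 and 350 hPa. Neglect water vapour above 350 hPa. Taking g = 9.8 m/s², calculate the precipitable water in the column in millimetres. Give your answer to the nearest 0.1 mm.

PW ≈ 11.7 mm

Precipitable water is the column-integrated vapour mass per unit area: PW = (1/g) Σ q̄ Δp, with q in kg/kg and Δp in Pa (1 kg/m² of water = 1 mm).
Layer 1010–810 hPa: Δp = 200 hPa = 20000 Pa, q̄ = 0.0035 kg/kg → 0.0035 × 20000 / 9.8 = 7.14 mm
Layer 810–670 hPa: Δp = 140 hPa = 14000 Pa, q̄ = 0.00157 kg/kg → 0.00157 × 14000 / 9.8 = 2.24 mm
Layer 670–430 hPa: Δp = 240 hPa = 24000 Pa, q̄ = 0.000734 kg/kg → 0.000734 × 24000 / 9.8 = 1.80 mm
Layer 430–350 hPa: Δp = 80 hPa = 8000 Pa, q̄ = 0.000609 kg/kg → 0.000609 × 8000 / 9.8 = 0.50 mm
PW = 7.14 + 2.24 + 1.80 + 0.50 = 11.68 ≈ 11.7 mm.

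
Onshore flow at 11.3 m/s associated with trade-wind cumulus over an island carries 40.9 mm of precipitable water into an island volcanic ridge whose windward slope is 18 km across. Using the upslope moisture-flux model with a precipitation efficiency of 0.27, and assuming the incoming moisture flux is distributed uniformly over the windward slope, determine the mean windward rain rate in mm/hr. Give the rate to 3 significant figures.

R ≈ 25.0 mm/hr

Incoming column moisture flux per unit ridge length: F = V × PW = 11.3 × 40.9 = 462.17 mm·m/s.
Spread over the 18 km slope with efficiency ε = 0.27: R = ε·F/W = 0.27 × 462.17 / 18000 m = 6.933e-03 mm/s.
R = 6.933e-03 × 3600 = 25.0 mm/hr.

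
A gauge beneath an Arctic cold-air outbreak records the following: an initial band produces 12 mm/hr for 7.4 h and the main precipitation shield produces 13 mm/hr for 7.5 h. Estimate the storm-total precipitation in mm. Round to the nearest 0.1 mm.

total ≈ 186.3 mm

Total = Σ Rᵢ Δtᵢ = 12 × 7.4 + 13 × 7.5
      = 88.8 + 97.5 = 186.3 mm.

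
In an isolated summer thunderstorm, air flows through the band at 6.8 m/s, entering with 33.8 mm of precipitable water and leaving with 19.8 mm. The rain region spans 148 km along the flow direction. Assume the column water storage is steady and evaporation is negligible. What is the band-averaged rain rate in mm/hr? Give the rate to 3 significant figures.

Column moisture flux per unit crosswind length is F = V × PW.
Inflow: F_in = 6.8 × 33.8 = 229.84 mm·m/s
Outflow: F_out = 6.8 × 19.8 = 134.64 mm·m/s
Steady-state rate R = (F_in − F_out)/L = (229.84 − 134.64) / 148000 m = 6.432e-04 mm/s.
R = 6.432e-04 × 3600 = 2.32 mm/hr.

R ≈ 2.32 mm/hr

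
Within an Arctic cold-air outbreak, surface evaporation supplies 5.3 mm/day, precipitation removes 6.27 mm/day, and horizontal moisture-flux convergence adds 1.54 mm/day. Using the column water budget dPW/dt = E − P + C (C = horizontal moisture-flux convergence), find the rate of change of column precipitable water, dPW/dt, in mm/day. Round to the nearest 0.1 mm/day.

dPW/dt = E − P + C = 5.3 − 6.27 + (1.54) = 0.6 mm/day.

dPW/dt ≈ 0.6 mm/day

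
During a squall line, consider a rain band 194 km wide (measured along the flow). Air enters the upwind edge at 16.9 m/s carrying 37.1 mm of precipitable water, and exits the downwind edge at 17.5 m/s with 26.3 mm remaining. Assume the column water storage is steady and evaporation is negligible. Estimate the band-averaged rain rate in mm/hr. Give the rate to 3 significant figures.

R ≈ 3.09 mm/hr

Column moisture flux per unit crosswind length is F = V × PW.
Inflow: F_in = 16.9 × 37.1 = 626.99 mm·m/s
Outflow: F_out = 17.5 × 26.3 = 460.25 mm·m/s
Steady-state rate R = (F_in − F_out)/L = (626.99 − 460.25) / 194000 m = 8.595e-04 mm/s.
R = 8.595e-04 × 3600 = 3.09 mm/hr.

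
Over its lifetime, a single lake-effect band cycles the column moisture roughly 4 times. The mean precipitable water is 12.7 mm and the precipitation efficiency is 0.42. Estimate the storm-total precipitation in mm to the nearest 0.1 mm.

precipitation ≈ 21.3 mm

Each cycle deposits ε × PW = 0.42 × 12.7 = 5.334 mm.
Over 4 cycles: 4 × 5.334 = 21.3 mm.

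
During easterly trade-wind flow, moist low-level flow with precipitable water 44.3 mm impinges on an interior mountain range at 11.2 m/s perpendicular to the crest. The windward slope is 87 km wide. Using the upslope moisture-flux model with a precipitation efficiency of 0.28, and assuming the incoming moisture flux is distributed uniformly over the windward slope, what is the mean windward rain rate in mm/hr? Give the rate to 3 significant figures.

Incoming column moisture flux per unit ridge length: F = V × PW = 11.2 × 44.3 = 496.16 mm·m/s.
Spread over the 87 km slope with efficiency ε = 0.28: R = ε·F/W = 0.28 × 496.16 / 87000 m = 1.597e-03 mm/s.
R = 1.597e-03 × 3600 = 5.75 mm/hr.

R ≈ 5.75 mm/hr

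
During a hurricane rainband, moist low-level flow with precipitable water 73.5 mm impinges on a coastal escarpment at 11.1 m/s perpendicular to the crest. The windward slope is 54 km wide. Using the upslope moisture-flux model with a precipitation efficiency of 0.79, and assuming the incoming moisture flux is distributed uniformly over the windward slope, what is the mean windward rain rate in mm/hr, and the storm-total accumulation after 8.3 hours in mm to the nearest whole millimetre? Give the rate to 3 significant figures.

R ≈ 43.0 mm/hr; total ≈ 357 mm

Incoming column moisture flux per unit ridge length: F = V × PW = 11.1 × 73.5 = 815.85 mm·m/s.
Spread over the 54 km slope with efficiency ε = 0.79: R = ε·F/W = 0.79 × 815.85 / 54000 m = 1.194e-02 mm/s.
R = 1.194e-02 × 3600 = 43.0 mm/hr.
Over 8.3 h: total = 43.0 × 8.3 = 356.9 ≈ 357 mm.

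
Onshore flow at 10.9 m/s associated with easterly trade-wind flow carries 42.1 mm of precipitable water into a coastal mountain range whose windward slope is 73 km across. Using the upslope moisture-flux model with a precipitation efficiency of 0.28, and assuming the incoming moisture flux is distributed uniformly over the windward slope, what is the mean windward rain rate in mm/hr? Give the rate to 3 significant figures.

R ≈ 6.34 mm/hr

Incoming column moisture flux per unit ridge length: F = V × PW = 10.9 × 42.1 = 458.89 mm·m/s.
Spread over the 73 km slope with efficiency ε = 0.28: R = ε·F/W = 0.28 × 458.89 / 73000 m = 1.760e-03 mm/s.
R = 1.760e-03 × 3600 = 6.34 mm/hr.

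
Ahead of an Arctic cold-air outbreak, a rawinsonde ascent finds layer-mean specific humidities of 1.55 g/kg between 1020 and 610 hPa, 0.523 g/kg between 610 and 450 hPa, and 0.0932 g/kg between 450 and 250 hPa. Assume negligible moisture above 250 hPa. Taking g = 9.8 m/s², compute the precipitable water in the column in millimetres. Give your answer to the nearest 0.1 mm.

Precipitable water is the column-integrated vapour mass per unit area: PW = (1/g) Σ q̄ Δp, with q in kg/kg and Δp in Pa (1 kg/m² of water = 1 mm).
Layer 1020–610 hPa: Δp = 410 hPa = 41000 Pa, q̄ = 0.00155 kg/kg → 0.00155 × 41000 / 9.8 = 6.48 mm
Layer 610–450 hPa: Δp = 160 hPa = 16000 Pa, q̄ = 0.000523 kg/kg → 0.000523 × 16000 / 9.8 = 0.85 mm
Layer 450–250 hPa: Δp = 200 hPa = 20000 Pa, q̄ = 9.32e-05 kg/kg → 9.32e-05 × 20000 / 9.8 = 0.19 mm
PW = 6.48 + 0.85 + 0.19 = 7.52 ≈ 7.5 mm.

PW ≈ 7.5 mm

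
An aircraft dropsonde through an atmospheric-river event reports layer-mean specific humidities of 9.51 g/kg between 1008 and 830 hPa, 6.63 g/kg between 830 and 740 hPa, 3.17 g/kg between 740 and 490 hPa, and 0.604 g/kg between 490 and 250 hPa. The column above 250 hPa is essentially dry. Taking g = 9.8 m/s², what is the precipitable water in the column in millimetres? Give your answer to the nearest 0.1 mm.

Precipitable water is the column-integrated vapour mass per unit area: PW = (1/g) Σ q̄ Δp, with q in kg/kg and Δp in Pa (1 kg/m² of water = 1 mm).
Layer 1008–830 hPa: Δp = 178 hPa = 17800 Pa, q̄ = 0.00951 kg/kg → 0.00951 × 17800 / 9.8 = 17.27 mm
Layer 830–740 hPa: Δp = 90 hPa = 9000 Pa, q̄ = 0.00663 kg/kg → 0.00663 × 9000 / 9.8 = 6.09 mm
Layer 740–490 hPa: Δp = 250 hPa = 25000 Pa, q̄ = 0.00317 kg/kg → 0.00317 × 25000 / 9.8 = 8.09 mm
Layer 490–250 hPa: Δp = 240 hPa = 24000 Pa, q̄ = 0.000604 kg/kg → 0.000604 × 24000 / 9.8 = 1.48 mm
PW = 17.27 + 6.09 + 8.09 + 1.48 = 32.93 ≈ 32.9 mm.

PW ≈ 32.9 mm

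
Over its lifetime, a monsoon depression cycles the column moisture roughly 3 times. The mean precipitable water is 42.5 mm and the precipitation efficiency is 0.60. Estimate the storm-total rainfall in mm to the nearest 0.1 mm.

rainfall ≈ 76.5 mm

Each cycle deposits ε × PW = 0.60 × 42.5 = 25.5 mm.
Over 3 cycles: 3 × 25.5 = 76.5 mm.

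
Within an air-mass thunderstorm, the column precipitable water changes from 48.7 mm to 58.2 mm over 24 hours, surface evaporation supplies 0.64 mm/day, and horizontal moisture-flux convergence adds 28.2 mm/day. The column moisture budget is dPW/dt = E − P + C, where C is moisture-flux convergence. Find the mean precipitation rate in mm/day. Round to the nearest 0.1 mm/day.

P ≈ 19.3 mm/day

dPW/dt = (58.2 − 48.7) mm / (24/24 day) = +9.500 mm/day.
P = E + C − dPW/dt = 0.64 + (28.2) − (+9.500) = 19.3 mm/day.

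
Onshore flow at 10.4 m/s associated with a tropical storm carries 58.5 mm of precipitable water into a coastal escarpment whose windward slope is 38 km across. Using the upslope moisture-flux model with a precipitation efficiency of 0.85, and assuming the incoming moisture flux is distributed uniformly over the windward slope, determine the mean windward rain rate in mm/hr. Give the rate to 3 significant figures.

R ≈ 49.0 mm/hr

Incoming column moisture flux per unit ridge length: F = V × PW = 10.4 × 58.5 = 608.4 mm·m/s.
Spread over the 38 km slope with efficiency ε = 0.85: R = ε·F/W = 0.85 × 608.4 / 38000 m = 1.361e-02 mm/s.
R = 1.361e-02 × 3600 = 49.0 mm/hr.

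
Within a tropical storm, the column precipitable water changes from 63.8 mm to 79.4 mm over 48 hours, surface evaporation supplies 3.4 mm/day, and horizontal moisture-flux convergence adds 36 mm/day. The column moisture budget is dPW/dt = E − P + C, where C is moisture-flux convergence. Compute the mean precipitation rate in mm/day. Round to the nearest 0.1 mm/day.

dPW/dt = (79.4 − 63.8) mm / (48/24 day) = +7.800 mm/day.
P = E + C − dPW/dt = 3.4 + (36) − (+7.800) = 31.6 mm/day.

P ≈ 31.6 mm/day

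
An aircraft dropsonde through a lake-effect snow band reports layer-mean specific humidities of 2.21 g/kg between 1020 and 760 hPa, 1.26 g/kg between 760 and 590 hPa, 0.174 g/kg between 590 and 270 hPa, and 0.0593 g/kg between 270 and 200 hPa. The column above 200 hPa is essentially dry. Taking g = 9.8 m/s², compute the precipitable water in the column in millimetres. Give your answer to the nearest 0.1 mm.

Precipitable water is the column-integrated vapour mass per unit area: PW = (1/g) Σ q̄ Δp, with q in kg/kg and Δp in Pa (1 kg/m² of water = 1 mm).
Layer 1020–760 hPa: Δp = 260 hPa = 26000 Pa, q̄ = 0.00221 kg/kg → 0.00221 × 26000 / 9.8 = 5.86 mm
Layer 760–590 hPa: Δp = 170 hPa = 17000 Pa, q̄ = 0.00126 kg/kg → 0.00126 × 17000 / 9.8 = 2.19 mm
Layer 590–270 hPa: Δp = 320 hPa = 32000 Pa, q̄ = 0.000174 kg/kg → 0.000174 × 32000 / 9.8 = 0.57 mm
Layer 270–200 hPa: Δp = 70 hPa = 7000 Pa, q̄ = 5.93e-05 kg/kg → 5.93e-05 × 7000 / 9.8 = 0.04 mm
PW = 5.86 + 2.19 + 0.57 + 0.04 = 8.66 ≈ 8.7 mm.

PW ≈ 8.7 mm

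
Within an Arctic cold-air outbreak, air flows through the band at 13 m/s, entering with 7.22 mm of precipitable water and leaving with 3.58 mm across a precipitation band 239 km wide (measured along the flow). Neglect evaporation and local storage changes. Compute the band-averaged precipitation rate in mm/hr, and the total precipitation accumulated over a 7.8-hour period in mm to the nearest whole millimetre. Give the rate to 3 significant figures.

R ≈ 0.713 mm/hr; total ≈ 6 mm

Column moisture flux per unit crosswind length is F = V × PW.
Inflow: F_in = 13 × 7.22 = 93.86 mm·m/s
Outflow: F_out = 13 × 3.58 = 46.54 mm·m/s
Steady-state rate R = (F_in − F_out)/L = (93.86 − 46.54) / 239000 m = 1.980e-04 mm/s.
R = 1.980e-04 × 3600 = 0.713 mm/hr.
Over 7.8 h: total = 0.713 × 7.8 = 5.5614 ≈ 6 mm.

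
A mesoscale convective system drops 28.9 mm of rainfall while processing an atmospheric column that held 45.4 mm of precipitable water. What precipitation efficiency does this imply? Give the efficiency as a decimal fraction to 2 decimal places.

ε ≈ 0.64

ε = rainfall / PW = 28.9 / 45.4 = 0.64.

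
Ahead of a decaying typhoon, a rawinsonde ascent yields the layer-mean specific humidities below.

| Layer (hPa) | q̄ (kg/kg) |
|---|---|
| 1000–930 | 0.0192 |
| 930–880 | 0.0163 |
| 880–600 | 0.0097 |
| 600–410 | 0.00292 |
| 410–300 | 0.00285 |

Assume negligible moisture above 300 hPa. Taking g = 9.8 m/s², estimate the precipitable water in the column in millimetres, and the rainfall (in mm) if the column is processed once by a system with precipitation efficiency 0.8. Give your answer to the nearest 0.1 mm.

Precipitable water is the column-integrated vapour mass per unit area: PW = (1/g) Σ q̄ Δp, with q in kg/kg and Δp in Pa (1 kg/m² of water = 1 mm).
Layer 1000–930 hPa: Δp = 70 hPa = 7000 Pa, q̄ = 0.0192 kg/kg → 0.0192 × 7000 / 9.8 = 13.71 mm
Layer 930–880 hPa: Δp = 50 hPa = 5000 Pa, q̄ = 0.0163 kg/kg → 0.0163 × 5000 / 9.8 = 8.32 mm
Layer 880–600 hPa: Δp = 280 hPa = 28000 Pa, q̄ = 0.0097 kg/kg → 0.0097 × 28000 / 9.8 = 27.71 mm
Layer 600–410 hPa: Δp = 190 hPa = 19000 Pa, q̄ = 0.00292 kg/kg → 0.00292 × 19000 / 9.8 = 5.66 mm
Layer 410–300 hPa: Δp = 110 hPa = 11000 Pa, q̄ = 0.00285 kg/kg → 0.00285 × 11000 / 9.8 = 3.20 mm
PW = 13.71 + 8.32 + 27.71 + 5.66 + 3.20 = 58.60 ≈ 58.6 mm.
Rainfall = ε × PW = 0.8 × 58.6 = 46.9 mm.

PW ≈ 58.6 mm; rainfall ≈ 46.9 mm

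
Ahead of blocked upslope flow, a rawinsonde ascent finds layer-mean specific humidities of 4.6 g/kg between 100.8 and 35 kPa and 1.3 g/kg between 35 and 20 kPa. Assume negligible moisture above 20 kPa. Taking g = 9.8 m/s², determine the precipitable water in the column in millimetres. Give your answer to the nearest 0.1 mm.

PW ≈ 32.9 mm

Precipitable water is the column-integrated vapour mass per unit area: PW = (1/g) Σ q̄ Δp, with q in kg/kg and Δp in Pa (1 kg/m² of water = 1 mm).
Layer 100.8–35 kPa: Δp = 658 hPa = 65800 Pa, q̄ = 0.0046 kg/kg → 0.0046 × 65800 / 9.8 = 30.89 mm
Layer 35–20 kPa: Δp = 150 hPa = 15000 Pa, q̄ = 0.0013 kg/kg → 0.0013 × 15000 / 9.8 = 1.99 mm
PW = 30.89 + 1.99 = 32.88 ≈ 32.9 mm.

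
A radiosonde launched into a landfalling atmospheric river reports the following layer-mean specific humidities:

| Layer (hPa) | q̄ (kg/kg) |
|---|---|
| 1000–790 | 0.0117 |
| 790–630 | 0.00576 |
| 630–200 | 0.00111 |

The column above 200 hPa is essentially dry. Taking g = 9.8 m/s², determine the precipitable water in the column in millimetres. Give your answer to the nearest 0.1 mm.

PW ≈ 39.3 mm

Precipitable water is the column-integrated vapour mass per unit area: PW = (1/g) Σ q̄ Δp, with q in kg/kg and Δp in Pa (1 kg/m² of water = 1 mm).
Layer 1000–790 hPa: Δp = 210 hPa = 21000 Pa, q̄ = 0.0117 kg/kg → 0.0117 × 21000 / 9.8 = 25.07 mm
Layer 790–630 hPa: Δp = 160 hPa = 16000 Pa, q̄ = 0.00576 kg/kg → 0.00576 × 16000 / 9.8 = 9.40 mm
Layer 630–200 hPa: Δp = 430 hPa = 43000 Pa, q̄ = 0.00111 kg/kg → 0.00111 × 43000 / 9.8 = 4.87 mm
PW = 25.07 + 9.40 + 4.87 = 39.34 ≈ 39.3 mm.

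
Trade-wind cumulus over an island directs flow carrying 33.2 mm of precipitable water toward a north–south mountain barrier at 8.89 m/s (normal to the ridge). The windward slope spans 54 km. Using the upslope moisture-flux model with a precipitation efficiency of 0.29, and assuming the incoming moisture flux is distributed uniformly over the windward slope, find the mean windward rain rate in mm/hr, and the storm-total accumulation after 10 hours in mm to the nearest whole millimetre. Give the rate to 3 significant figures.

R ≈ 5.71 mm/hr; total ≈ 57 mm

Incoming column moisture flux per unit ridge length: F = V × PW = 8.89 × 33.2 = 295.148 mm·m/s.
Spread over the 54 km slope with efficiency ε = 0.29: R = ε·F/W = 0.29 × 295.148 / 54000 m = 1.585e-03 mm/s.
R = 1.585e-03 × 3600 = 5.71 mm/hr.
Over 10 h: total = 5.71 × 10 = 57.1 ≈ 57 mm.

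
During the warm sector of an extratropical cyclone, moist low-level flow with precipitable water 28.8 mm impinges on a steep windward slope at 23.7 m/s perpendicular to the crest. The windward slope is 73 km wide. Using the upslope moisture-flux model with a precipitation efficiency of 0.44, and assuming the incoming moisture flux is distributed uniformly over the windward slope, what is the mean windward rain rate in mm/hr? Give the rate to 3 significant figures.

Incoming column moisture flux per unit ridge length: F = V × PW = 23.7 × 28.8 = 682.56 mm·m/s.
Spread over the 73 km slope with efficiency ε = 0.44: R = ε·F/W = 0.44 × 682.56 / 73000 m = 4.114e-03 mm/s.
R = 4.114e-03 × 3600 = 14.8 mm/hr.

R ≈ 14.8 mm/hr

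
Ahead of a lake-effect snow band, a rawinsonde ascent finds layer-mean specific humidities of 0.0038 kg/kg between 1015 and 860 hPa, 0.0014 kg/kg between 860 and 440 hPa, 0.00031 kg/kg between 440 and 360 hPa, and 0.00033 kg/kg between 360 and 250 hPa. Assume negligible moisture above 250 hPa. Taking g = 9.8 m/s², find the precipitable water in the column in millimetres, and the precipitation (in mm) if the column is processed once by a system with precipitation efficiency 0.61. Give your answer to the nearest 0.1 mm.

PW ≈ 12.6 mm; precipitation ≈ 7.7 mm

Precipitable water is the column-integrated vapour mass per unit area: PW = (1/g) Σ q̄ Δp, with q in kg/kg and Δp in Pa (1 kg/m² of water = 1 mm).
Layer 1015–860 hPa: Δp = 155 hPa = 15500 Pa, q̄ = 0.0038 kg/kg → 0.0038 × 15500 / 9.8 = 6.01 mm
Layer 860–440 hPa: Δp = 420 hPa = 42000 Pa, q̄ = 0.0014 kg/kg → 0.0014 × 42000 / 9.8 = 6.00 mm
Layer 440–360 hPa: Δp = 80 hPa = 8000 Pa, q̄ = 0.00031 kg/kg → 0.00031 × 8000 / 9.8 = 0.25 mm
Layer 360–250 hPa: Δp = 110 hPa = 11000 Pa, q̄ = 0.00033 kg/kg → 0.00033 × 11000 / 9.8 = 0.37 mm
PW = 6.01 + 6.00 + 0.25 + 0.37 = 12.63 ≈ 12.6 mm.
Precipitation = ε × PW = 0.61 × 12.6 = 7.7 mm.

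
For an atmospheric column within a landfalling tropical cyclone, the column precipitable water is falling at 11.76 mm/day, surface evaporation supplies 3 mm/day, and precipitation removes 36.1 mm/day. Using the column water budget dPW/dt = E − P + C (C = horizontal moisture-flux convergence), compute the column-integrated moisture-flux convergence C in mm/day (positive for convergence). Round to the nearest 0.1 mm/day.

C ≈ 21.3 mm/day

dPW/dt = -11.76 mm/day.
C = dPW/dt − E + P = (-11.76) − 3 + 36.1 = 21.3 mm/day.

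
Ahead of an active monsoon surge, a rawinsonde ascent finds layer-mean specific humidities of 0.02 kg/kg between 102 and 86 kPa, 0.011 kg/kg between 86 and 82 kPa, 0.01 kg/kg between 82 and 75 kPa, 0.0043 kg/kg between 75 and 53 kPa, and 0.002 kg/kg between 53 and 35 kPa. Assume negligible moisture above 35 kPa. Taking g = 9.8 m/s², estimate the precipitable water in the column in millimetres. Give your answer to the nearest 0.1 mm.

Precipitable water is the column-integrated vapour mass per unit area: PW = (1/g) Σ q̄ Δp, with q in kg/kg and Δp in Pa (1 kg/m² of water = 1 mm).
Layer 102–86 kPa: Δp = 160 hPa = 16000 Pa, q̄ = 0.02 kg/kg → 0.02 × 16000 / 9.8 = 32.65 mm
Layer 86–82 kPa: Δp = 40 hPa = 4000 Pa, q̄ = 0.011 kg/kg → 0.011 × 4000 / 9.8 = 4.49 mm
Layer 82–75 kPa: Δp = 70 hPa = 7000 Pa, q̄ = 0.01 kg/kg → 0.01 × 7000 / 9.8 = 7.14 mm
Layer 75–53 kPa: Δp = 220 hPa = 22000 Pa, q̄ = 0.0043 kg/kg → 0.0043 × 22000 / 9.8 = 9.65 mm
Layer 53–35 kPa: Δp = 180 hPa = 18000 Pa, q̄ = 0.002 kg/kg → 0.002 × 18000 / 9.8 = 3.67 mm
PW = 32.65 + 4.49 + 7.14 + 9.65 + 3.67 = 57.60 ≈ 57.6 mm.

PW ≈ 57.6 mm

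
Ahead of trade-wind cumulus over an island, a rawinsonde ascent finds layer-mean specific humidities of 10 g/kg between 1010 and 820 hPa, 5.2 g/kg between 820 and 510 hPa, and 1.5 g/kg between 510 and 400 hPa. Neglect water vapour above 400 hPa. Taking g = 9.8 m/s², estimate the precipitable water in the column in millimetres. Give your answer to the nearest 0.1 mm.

Precipitable water is the column-integrated vapour mass per unit area: PW = (1/g) Σ q̄ Δp, with q in kg/kg and Δp in Pa (1 kg/m² of water = 1 mm).
Layer 1010–820 hPa: Δp = 190 hPa = 19000 Pa, q̄ = 0.01 kg/kg → 0.01 × 19000 / 9.8 = 19.39 mm
Layer 820–510 hPa: Δp = 310 hPa = 31000 Pa, q̄ = 0.0052 kg/kg → 0.0052 × 31000 / 9.8 = 16.45 mm
Layer 510–400 hPa: Δp = 110 hPa = 11000 Pa, q̄ = 0.0015 kg/kg → 0.0015 × 11000 / 9.8 = 1.68 mm
PW = 19.39 + 16.45 + 1.68 = 37.52 ≈ 37.5 mm.

PW ≈ 37.5 mm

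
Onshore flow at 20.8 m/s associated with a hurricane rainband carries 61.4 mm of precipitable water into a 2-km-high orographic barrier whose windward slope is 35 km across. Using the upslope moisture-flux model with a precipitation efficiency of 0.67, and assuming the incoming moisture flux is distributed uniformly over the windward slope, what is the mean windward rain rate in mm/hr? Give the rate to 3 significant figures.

Incoming column moisture flux per unit ridge length: F = V × PW = 20.8 × 61.4 = 1277.12 mm·m/s.
Spread over the 35 km slope with efficiency ε = 0.67: R = ε·F/W = 0.67 × 1277.12 / 35000 m = 2.445e-02 mm/s.
R = 2.445e-02 × 3600 = 88.0 mm/hr.

R ≈ 88.0 mm/hr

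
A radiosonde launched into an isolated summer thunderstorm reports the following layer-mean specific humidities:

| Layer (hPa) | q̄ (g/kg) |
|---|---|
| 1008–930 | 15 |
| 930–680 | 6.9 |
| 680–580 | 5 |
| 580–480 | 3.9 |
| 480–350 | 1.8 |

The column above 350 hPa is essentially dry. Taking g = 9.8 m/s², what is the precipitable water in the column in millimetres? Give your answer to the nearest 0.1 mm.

PW ≈ 41.0 mm

Precipitable water is the column-integrated vapour mass per unit area: PW = (1/g) Σ q̄ Δp, with q in kg/kg and Δp in Pa (1 kg/m² of water = 1 mm).
Layer 1008–930 hPa: Δp = 78 hPa = 7800 Pa, q̄ = 0.015 kg/kg → 0.015 × 7800 / 9.8 = 11.94 mm
Layer 930–680 hPa: Δp = 250 hPa = 25000 Pa, q̄ = 0.0069 kg/kg → 0.0069 × 25000 / 9.8 = 17.60 mm
Layer 680–580 hPa: Δp = 100 hPa = 10000 Pa, q̄ = 0.005 kg/kg → 0.005 × 10000 / 9.8 = 5.10 mm
Layer 580–480 hPa: Δp = 100 hPa = 10000 Pa, q̄ = 0.0039 kg/kg → 0.0039 × 10000 / 9.8 = 3.98 mm
Layer 480–350 hPa: Δp = 130 hPa = 13000 Pa, q̄ = 0.0018 kg/kg → 0.0018 × 13000 / 9.8 = 2.39 mm
PW = 11.94 + 17.60 + 5.10 + 3.98 + 2.39 = 41.01 ≈ 41.0 mm.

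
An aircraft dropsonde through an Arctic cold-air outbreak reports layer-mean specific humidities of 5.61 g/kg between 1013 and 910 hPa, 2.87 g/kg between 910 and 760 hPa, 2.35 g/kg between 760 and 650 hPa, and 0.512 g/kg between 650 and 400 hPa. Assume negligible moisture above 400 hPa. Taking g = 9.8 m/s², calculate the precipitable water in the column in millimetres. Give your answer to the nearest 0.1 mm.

PW ≈ 14.2 mm

Precipitable water is the column-integrated vapour mass per unit area: PW = (1/g) Σ q̄ Δp, with q in kg/kg and Δp in Pa (1 kg/m² of water = 1 mm).
Layer 1013–910 hPa: Δp = 103 hPa = 10300 Pa, q̄ = 0.00561 kg/kg → 0.00561 × 10300 / 9.8 = 5.90 mm
Layer 910–760 hPa: Δp = 150 hPa = 15000 Pa, q̄ = 0.00287 kg/kg → 0.00287 × 15000 / 9.8 = 4.39 mm
Layer 760–650 hPa: Δp = 110 hPa = 11000 Pa, q̄ = 0.00235 kg/kg → 0.00235 × 11000 / 9.8 = 2.64 mm
Layer 650–400 hPa: Δp = 250 hPa = 25000 Pa, q̄ = 0.000512 kg/kg → 0.000512 × 25000 / 9.8 = 1.31 mm
PW = 5.90 + 4.39 + 2.64 + 1.31 = 14.24 ≈ 14.2 mm.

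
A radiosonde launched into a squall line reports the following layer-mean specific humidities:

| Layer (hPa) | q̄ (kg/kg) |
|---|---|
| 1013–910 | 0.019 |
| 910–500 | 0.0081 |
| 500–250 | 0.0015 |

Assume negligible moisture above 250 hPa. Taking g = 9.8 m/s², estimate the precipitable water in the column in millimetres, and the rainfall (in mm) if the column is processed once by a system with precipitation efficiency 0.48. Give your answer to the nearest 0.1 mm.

PW ≈ 57.7 mm; rainfall ≈ 27.7 mm

Precipitable water is the column-integrated vapour mass per unit area: PW = (1/g) Σ q̄ Δp, with q in kg/kg and Δp in Pa (1 kg/m² of water = 1 mm).
Layer 1013–910 hPa: Δp = 103 hPa = 10300 Pa, q̄ = 0.019 kg/kg → 0.019 × 10300 / 9.8 = 19.97 mm
Layer 910–500 hPa: Δp = 410 hPa = 41000 Pa, q̄ = 0.0081 kg/kg → 0.0081 × 41000 / 9.8 = 33.89 mm
Layer 500–250 hPa: Δp = 250 hPa = 25000 Pa, q̄ = 0.0015 kg/kg → 0.0015 × 25000 / 9.8 = 3.83 mm
PW = 19.97 + 33.89 + 3.83 = 57.69 ≈ 57.7 mm.
Rainfall = ε × PW = 0.48 × 57.7 = 27.7 mm.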